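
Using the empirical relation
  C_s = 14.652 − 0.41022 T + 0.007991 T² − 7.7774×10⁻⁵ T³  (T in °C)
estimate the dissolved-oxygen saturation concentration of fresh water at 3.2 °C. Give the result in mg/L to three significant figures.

C_s ≈ 13.4 mg/L

C_s = 14.652 − 0.41022×3.2 + 0.007991×3.2² − 7.7774×10⁻⁵×3.2³ = 13.42 mg/L.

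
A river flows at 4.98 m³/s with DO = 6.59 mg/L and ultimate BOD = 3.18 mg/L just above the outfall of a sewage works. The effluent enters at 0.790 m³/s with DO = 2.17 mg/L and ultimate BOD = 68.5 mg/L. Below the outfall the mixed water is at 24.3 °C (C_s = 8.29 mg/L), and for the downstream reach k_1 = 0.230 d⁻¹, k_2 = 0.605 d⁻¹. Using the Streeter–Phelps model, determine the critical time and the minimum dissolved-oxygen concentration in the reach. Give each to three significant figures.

t_c ≈ 1.59 d; minimum DO ≈ 5.09 mg/L

Mixed DO = (4.98×6.59 + 0.790×2.17)/(4.98+0.790) = 34.53/5.770 = 5.985 mg/L.
Mixed L₀ = (4.98×3.18 + 0.790×68.5)/(5.770) = 69.95/5.770 = 12.12 mg/L.
Initial deficit D₀ = C_s − DO₀ = 8.29 − 5.985 = 2.305 mg/L.
t_c = (1/0.3750) ln[(0.605/0.230)(1 − 2.305×0.3750/(0.230×12.12))] = 2.667 × ln(1.815) = 1.589 d.
D_c = (0.230/0.605) × 12.12 × e^(−0.230×1.589) = 0.3802 × 12.12 × 0.6938 = 3.198 mg/L.
Minimum DO = 8.29 − 3.198 = 5.092 mg/L.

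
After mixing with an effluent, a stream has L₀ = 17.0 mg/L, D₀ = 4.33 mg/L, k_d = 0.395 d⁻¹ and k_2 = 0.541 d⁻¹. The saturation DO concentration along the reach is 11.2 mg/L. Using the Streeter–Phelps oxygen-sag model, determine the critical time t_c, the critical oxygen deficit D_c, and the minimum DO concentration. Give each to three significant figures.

t_c = [1/(k_2−k_d)] ln[(k_2/k_d)(1 − D₀(k_2−k_d)/(k_d L₀))]
= [1/(0.541−0.395)] ln[(0.541/0.395)(1 − 4.33×0.1460/(0.395×17.0))]
= (1/0.1460) ln[1.370 × 0.9059] = 6.849 × ln(1.241) = 6.849 × 0.2157 = 1.477 d.
D_c = (k_d/k_2) L₀ e^(−k_d t_c) = (0.395/0.541) × 17.0 × e^(−0.395×1.477) = 0.7301 × 17.0 × 0.5580 = 6.926 mg/L.
Minimum DO = C_s − D_c = 11.2 − 6.926 = 4.274 mg/L.

t_c ≈ 1.48 d; D_c ≈ 6.93 mg/L; min DO ≈ 4.27 mg/L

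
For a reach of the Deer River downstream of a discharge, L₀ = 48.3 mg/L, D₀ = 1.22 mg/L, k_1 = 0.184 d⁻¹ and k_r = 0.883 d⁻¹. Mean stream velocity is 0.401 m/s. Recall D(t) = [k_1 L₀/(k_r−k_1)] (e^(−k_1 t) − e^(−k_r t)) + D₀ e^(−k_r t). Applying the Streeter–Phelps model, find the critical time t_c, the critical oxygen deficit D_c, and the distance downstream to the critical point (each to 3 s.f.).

t_c = [1/(k_r−k_1)] ln[(k_r/k_1)(1 − D₀(k_r−k_1)/(k_1 L₀))]
= [1/(0.883−0.184)] ln[(0.883/0.184)(1 − 1.22×0.6990/(0.184×48.3))]
= (1/0.6990) ln[4.799 × 0.9040] = 1.431 × ln(4.338) = 1.431 × 1.468 = 2.099 d.
L(t_c) = L₀ e^(−k_1 t_c) = 48.3 × 0.6796 = 32.82 mg/L, and at the critical point k_r D_c = k_1 L, so D_c = (0.184/0.883) × 32.82 = 6.840 mg/L.
x_c = v t_c = 0.401 m/s × 2.099 d × 86400 s/d = 72740 m ≈ 72.7 km.

t_c ≈ 2.10 d; D_c ≈ 6.84 mg/L; x_c ≈ 72.7 km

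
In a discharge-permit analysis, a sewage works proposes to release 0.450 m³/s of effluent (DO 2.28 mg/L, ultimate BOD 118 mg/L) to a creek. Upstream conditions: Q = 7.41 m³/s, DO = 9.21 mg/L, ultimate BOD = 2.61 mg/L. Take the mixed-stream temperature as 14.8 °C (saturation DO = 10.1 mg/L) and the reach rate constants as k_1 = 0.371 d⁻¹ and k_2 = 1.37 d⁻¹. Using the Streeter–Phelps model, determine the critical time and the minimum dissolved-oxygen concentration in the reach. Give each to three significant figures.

Mixed DO = (7.41×9.21 + 0.450×2.28)/(7.41+0.450) = 69.27/7.860 = 8.813 mg/L.
Mixed L₀ = (7.41×2.61 + 0.450×118)/(7.860) = 72.44/7.860 = 9.216 mg/L.
Initial deficit D₀ = C_s − DO₀ = 10.1 − 8.813 = 1.287 mg/L.
t_c = (1/0.9990) ln[(1.37/0.371)(1 − 1.287×0.9990/(0.371×9.216))] = 1.001 × ln(2.304) = 0.8357 d.
D_c = (0.371/1.37) × 9.216 × e^(−0.371×0.8357) = 0.2708 × 9.216 × 0.7334 = 1.830 mg/L.
Minimum DO = 10.1 − 1.830 = 8.270 mg/L.

t_c ≈ 0.836 d; minimum DO ≈ 8.27 mg/L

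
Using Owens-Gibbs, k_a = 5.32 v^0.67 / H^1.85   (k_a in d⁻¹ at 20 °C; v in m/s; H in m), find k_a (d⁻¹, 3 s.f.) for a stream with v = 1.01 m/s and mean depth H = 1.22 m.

k_a ≈ 3.71 d⁻¹

k_a = 5.32 × 1.01^0.67 / 1.22^1.85 = 5.32 × 1.007 / 1.445 = 3.707 d⁻¹.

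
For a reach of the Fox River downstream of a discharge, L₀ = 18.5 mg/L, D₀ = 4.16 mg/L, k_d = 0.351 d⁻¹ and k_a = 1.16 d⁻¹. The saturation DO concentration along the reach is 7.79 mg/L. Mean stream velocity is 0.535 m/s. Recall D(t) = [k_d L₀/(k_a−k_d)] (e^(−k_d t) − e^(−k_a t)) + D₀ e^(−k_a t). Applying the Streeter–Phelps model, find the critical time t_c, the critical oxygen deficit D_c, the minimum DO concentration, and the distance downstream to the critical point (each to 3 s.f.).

t_c ≈ 0.575 d; D_c ≈ 4.58 mg/L; min DO ≈ 3.21 mg/L; x_c ≈ 26.6 km

t_c = [1/(k_a−k_d)] ln[(k_a/k_d)(1 − D₀(k_a−k_d)/(k_d L₀))]
= [1/(1.16−0.351)] ln[(1.16/0.351)(1 − 4.16×0.8090/(0.351×18.5))]
= (1/0.8090) ln[3.305 × 0.4817] = 1.236 × ln(1.592) = 1.236 × 0.4650 = 0.5748 d.
L(t_c) = L₀ e^(−k_d t_c) = 18.5 × 0.8173 = 15.12 mg/L, and at the critical point k_a D_c = k_d L, so D_c = (0.351/1.16) × 15.12 = 4.575 mg/L.
Minimum DO = C_s − D_c = 7.79 − 4.575 = 3.215 mg/L.
x_c = v t_c = 0.535 m/s × 0.5748 d × 86400 s/d = 26570 m ≈ 26.6 km.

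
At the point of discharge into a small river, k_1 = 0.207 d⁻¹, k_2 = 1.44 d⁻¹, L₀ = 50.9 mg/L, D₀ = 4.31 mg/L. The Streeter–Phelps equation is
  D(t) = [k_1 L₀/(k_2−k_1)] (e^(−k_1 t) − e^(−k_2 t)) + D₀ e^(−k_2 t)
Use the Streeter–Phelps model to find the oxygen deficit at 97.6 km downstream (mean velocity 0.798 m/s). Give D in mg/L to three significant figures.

D ≈ 5.82 mg/L

Travel time t = x/v = 97.6 km / (0.798 m/s) = 97600 m / 0.798 m/s = 122300 s = 1.416 d.
k_1 L₀/(k_2−k_1) = 0.207×50.9/(1.44−0.207) = 10.54/1.233 = 8.545 mg/L.
e^(−k_1 t) = e^(−0.207×1.416) = 0.7460; e^(−k_2 t) = e^(−1.44×1.416) = 0.1302.
D = 8.545 × (0.7460 − 0.1302) + 4.31 × 0.1302 = 5.262 + 0.5613 = 5.823 mg/L.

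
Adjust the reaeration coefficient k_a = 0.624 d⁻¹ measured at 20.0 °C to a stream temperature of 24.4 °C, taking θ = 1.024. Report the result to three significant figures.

k_a(T₂) = k_a(T₁) · θ^(T₂−T₁) = 0.624 × 1.024^(24.4−20.0)
= 0.624 × 1.024^4.40 = 0.624 × 1.110 = 0.6926 d⁻¹.

k_a ≈ 0.693 d⁻¹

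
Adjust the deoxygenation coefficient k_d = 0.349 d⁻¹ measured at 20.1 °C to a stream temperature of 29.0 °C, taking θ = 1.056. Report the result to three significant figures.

k_d ≈ 0.567 d⁻¹

k_d(T₂) = k_d(T₁) · θ^(T₂−T₁) = 0.349 × 1.056^(29.0−20.1)
= 0.349 × 1.056^8.90 = 0.349 × 1.624 = 0.5668 d⁻¹.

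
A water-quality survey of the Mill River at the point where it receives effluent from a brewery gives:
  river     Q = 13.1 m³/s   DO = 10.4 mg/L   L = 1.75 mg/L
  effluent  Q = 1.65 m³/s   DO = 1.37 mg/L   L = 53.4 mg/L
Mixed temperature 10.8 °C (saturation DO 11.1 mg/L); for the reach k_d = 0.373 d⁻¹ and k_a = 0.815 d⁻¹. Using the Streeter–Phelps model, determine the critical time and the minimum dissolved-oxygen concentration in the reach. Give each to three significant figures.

Mixed DO = (13.1×10.4 + 1.65×1.37)/(13.1+1.65) = 138.5/14.75 = 9.390 mg/L.
Mixed L₀ = (13.1×1.75 + 1.65×53.4)/(14.75) = 111.0/14.75 = 7.528 mg/L.
Initial deficit D₀ = C_s − DO₀ = 11.1 − 9.390 = 1.710 mg/L.
t_c = (1/0.4420) ln[(0.815/0.373)(1 − 1.710×0.4420/(0.373×7.528))] = 2.262 × ln(1.597) = 1.059 d.
D_c = (0.373/0.815) × 7.528 × e^(−0.373×1.059) = 0.4577 × 7.528 × 0.6737 = 2.321 mg/L.
Minimum DO = 11.1 − 2.321 = 8.779 mg/L.

t_c ≈ 1.06 d; minimum DO ≈ 8.78 mg/L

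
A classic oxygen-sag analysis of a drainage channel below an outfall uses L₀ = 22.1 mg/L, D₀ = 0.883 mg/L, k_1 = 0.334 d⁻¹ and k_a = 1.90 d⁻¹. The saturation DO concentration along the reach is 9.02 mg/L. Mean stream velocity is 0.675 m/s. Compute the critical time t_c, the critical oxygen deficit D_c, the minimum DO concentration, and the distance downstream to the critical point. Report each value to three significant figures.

With k_a/k_1 = 5.689 and 1 − D₀(k_a−k_1)/(k_1 L₀) = 0.8127,
t_c = ln(5.689 × 0.8127) / (1.90 − 0.334) = ln(4.623) / 1.566 = 1.531/1.566 = 0.9777 d.
L(t_c) = L₀ e^(−k_1 t_c) = 22.1 × 0.7214 = 15.94 mg/L, and at the critical point k_a D_c = k_1 L, so D_c = (0.334/1.90) × 15.94 = 2.803 mg/L.
Minimum DO = C_s − D_c = 9.02 − 2.803 = 6.217 mg/L.
x_c = v t_c = 0.675 m/s × 0.9777 d × 86400 s/d = 57020 m ≈ 57.0 km.

t_c ≈ 0.978 d; D_c ≈ 2.80 mg/L; min DO ≈ 6.22 mg/L; x_c ≈ 57.0 km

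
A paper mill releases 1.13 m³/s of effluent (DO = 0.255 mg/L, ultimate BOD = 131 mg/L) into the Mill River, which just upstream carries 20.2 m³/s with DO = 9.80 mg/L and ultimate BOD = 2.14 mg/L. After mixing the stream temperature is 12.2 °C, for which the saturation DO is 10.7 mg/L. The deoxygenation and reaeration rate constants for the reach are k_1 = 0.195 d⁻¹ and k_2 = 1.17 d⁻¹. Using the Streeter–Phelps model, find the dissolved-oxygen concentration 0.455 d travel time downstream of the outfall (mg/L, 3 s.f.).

DO ≈ 9.29 mg/L

Mixed DO = (20.2×9.80 + 1.13×0.255)/(20.2+1.13) = 198.2/21.33 = 9.294 mg/L.
Mixed L₀ = (20.2×2.14 + 1.13×131)/(21.33) = 191.3/21.33 = 8.967 mg/L.
Initial deficit D₀ = C_s − DO₀ = 10.7 − 9.294 = 1.406 mg/L.
D(0.455) = [0.195×8.967/(1.17−0.195)](e^(−0.195×0.455) − e^(−1.17×0.455)) + 1.406 e^(−1.17×0.455)
= 1.793 × (0.9151 − 0.5872) + 1.406 × 0.5872 = 1.413 mg/L.
DO = 10.7 − 1.413 = 9.287 mg/L.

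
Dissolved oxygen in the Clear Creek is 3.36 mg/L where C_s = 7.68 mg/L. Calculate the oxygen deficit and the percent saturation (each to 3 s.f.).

D ≈ 4.32 mg/L; 43.8 % saturation

D = C_s − C = 7.68 − 3.36 = 4.32 mg/L.
% saturation = 3.36/7.68 × 100 = 43.8 %.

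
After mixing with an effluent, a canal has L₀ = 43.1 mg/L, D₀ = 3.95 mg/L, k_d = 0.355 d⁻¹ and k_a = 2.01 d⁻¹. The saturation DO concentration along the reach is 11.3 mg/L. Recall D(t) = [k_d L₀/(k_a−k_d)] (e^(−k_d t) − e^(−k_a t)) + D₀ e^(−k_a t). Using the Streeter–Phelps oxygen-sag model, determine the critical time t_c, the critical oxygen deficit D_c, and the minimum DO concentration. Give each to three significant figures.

At the critical point dD/dt = 0, so k_d L₀ e^(−k_d t) = k_a D. Substituting D(t) from the Streeter–Phelps equation and solving for t gives
t_c = ln[(k_a/k_d)(1 − D₀(k_a−k_d)/(k_d L₀))] / (k_a−k_d).
Here k_a−k_d = 1.655 d⁻¹ and 1 − D₀(k_a−k_d)/(k_d L₀) = 1 − 3.95×1.655/(0.355×43.1) = 0.5727, so
t_c = ln(5.662 × 0.5727) / 1.655 = 1.176 / 1.655 = 0.7108 d.
L(t_c) = L₀ e^(−k_d t_c) = 43.1 × 0.7770 = 33.49 mg/L, and at the critical point k_a D_c = k_d L, so D_c = (0.355/2.01) × 33.49 = 5.914 mg/L.
Minimum DO = C_s − D_c = 11.3 − 5.914 = 5.386 mg/L.

t_c ≈ 0.711 d; D_c ≈ 5.91 mg/L; min DO ≈ 5.39 mg/L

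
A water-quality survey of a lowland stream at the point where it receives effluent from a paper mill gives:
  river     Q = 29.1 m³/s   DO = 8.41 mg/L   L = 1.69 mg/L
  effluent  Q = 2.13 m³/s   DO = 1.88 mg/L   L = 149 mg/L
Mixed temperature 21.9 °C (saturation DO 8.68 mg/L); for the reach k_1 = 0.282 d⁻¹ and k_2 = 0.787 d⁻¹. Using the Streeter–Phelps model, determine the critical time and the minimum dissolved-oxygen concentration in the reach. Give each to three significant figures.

t_c ≈ 1.80 d; minimum DO ≈ 6.15 mg/L

Mixed DO = (29.1×8.41 + 2.13×1.88)/(29.1+2.13) = 248.7/31.23 = 7.965 mg/L.
Mixed L₀ = (29.1×1.69 + 2.13×149)/(31.23) = 366.5/31.23 = 11.74 mg/L.
Initial deficit D₀ = C_s − DO₀ = 8.68 − 7.965 = 0.7154 mg/L.
t_c = (1/0.5050) ln[(0.787/0.282)(1 − 0.7154×0.5050/(0.282×11.74))] = 1.980 × ln(2.486) = 1.803 d.
D_c = (0.282/0.787) × 11.74 × e^(−0.282×1.803) = 0.3583 × 11.74 × 0.6014 = 2.529 mg/L.
Minimum DO = 8.68 − 2.529 = 6.151 mg/L.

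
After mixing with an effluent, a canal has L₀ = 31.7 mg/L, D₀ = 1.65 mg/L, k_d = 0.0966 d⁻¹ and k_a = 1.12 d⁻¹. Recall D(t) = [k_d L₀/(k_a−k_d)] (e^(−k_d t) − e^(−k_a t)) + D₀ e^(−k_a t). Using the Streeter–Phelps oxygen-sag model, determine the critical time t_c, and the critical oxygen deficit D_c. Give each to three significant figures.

t_c ≈ 1.61 d; D_c ≈ 2.34 mg/L

At the critical point dD/dt = 0, so k_d L₀ e^(−k_d t) = k_a D. Substituting D(t) from the Streeter–Phelps equation and solving for t gives
t_c = ln[(k_a/k_d)(1 − D₀(k_a−k_d)/(k_d L₀))] / (k_a−k_d).
Here k_a−k_d = 1.023 d⁻¹ and 1 − D₀(k_a−k_d)/(k_d L₀) = 1 − 1.65×1.023/(0.0966×31.7) = 0.4486, so
t_c = ln(11.59 × 0.4486) / 1.023 = 1.649 / 1.023 = 1.611 d.
D_c = (k_d/k_a) L₀ e^(−k_d t_c) = (0.0966/1.12) × 31.7 × e^(−0.0966×1.611) = 0.08625 × 31.7 × 0.8559 = 2.340 mg/L.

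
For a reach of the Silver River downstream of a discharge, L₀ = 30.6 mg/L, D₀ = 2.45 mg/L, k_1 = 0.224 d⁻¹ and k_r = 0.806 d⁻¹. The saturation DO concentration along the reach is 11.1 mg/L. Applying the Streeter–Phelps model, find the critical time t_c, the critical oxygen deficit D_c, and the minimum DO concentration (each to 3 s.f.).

With k_r/k_1 = 3.598 and 1 − D₀(k_r−k_1)/(k_1 L₀) = 0.7920,
t_c = ln(3.598 × 0.7920) / (0.806 − 0.224) = ln(2.850) / 0.5820 = 1.047/0.5820 = 1.799 d.
L(t_c) = L₀ e^(−k_1 t_c) = 30.6 × 0.6683 = 20.45 mg/L, and at the critical point k_r D_c = k_1 L, so D_c = (0.224/0.806) × 20.45 = 5.683 mg/L.
Minimum DO = C_s − D_c = 11.1 − 5.683 = 5.417 mg/L.

t_c ≈ 1.80 d; D_c ≈ 5.68 mg/L; min DO ≈ 5.42 mg/L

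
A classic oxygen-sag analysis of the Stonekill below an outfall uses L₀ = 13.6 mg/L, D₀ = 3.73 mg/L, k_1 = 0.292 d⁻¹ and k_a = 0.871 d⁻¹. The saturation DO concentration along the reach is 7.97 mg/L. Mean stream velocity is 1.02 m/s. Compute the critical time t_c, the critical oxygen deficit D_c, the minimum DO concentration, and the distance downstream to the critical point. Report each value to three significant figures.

With k_a/k_1 = 2.983 and 1 − D₀(k_a−k_1)/(k_1 L₀) = 0.4562,
t_c = ln(2.983 × 0.4562) / (0.871 − 0.292) = ln(1.361) / 0.5790 = 0.3080/0.5790 = 0.5319 d.
L(t_c) = L₀ e^(−k_1 t_c) = 13.6 × 0.8561 = 11.64 mg/L, and at the critical point k_a D_c = k_1 L, so D_c = (0.292/0.871) × 11.64 = 3.903 mg/L.
Minimum DO = C_s − D_c = 7.97 − 3.903 = 4.067 mg/L.
x_c = v t_c = 1.02 m/s × 0.5319 d × 86400 s/d = 46880 m ≈ 46.9 km.

t_c ≈ 0.532 d; D_c ≈ 3.90 mg/L; min DO ≈ 4.07 mg/L; x_c ≈ 46.9 km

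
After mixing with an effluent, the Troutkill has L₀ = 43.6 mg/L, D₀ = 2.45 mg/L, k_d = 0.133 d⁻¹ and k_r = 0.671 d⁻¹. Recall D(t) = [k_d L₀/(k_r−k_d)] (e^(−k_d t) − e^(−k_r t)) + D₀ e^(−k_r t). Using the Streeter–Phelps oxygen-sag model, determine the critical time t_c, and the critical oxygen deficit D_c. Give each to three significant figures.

With k_r/k_d = 5.045 and 1 − D₀(k_r−k_d)/(k_d L₀) = 0.7727,
t_c = ln(5.045 × 0.7727) / (0.671 − 0.133) = ln(3.898) / 0.5380 = 1.361/0.5380 = 2.529 d.
L(t_c) = L₀ e^(−k_d t_c) = 43.6 × 0.7144 = 31.15 mg/L, and at the critical point k_r D_c = k_d L, so D_c = (0.133/0.671) × 31.15 = 6.174 mg/L.

t_c ≈ 2.53 d; D_c ≈ 6.17 mg/L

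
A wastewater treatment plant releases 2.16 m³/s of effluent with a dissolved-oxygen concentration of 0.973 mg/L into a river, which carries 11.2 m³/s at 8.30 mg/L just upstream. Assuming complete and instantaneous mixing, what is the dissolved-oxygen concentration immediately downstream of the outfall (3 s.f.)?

7.12 mg/L

Flow-weighted mixing: C = (Q_r C_r + Q_w C_w)/(Q_r + Q_w)
= (11.2×8.30 + 2.16×0.973)/(11.2 + 2.16) = 95.06/13.36 = 7.115 mg/L.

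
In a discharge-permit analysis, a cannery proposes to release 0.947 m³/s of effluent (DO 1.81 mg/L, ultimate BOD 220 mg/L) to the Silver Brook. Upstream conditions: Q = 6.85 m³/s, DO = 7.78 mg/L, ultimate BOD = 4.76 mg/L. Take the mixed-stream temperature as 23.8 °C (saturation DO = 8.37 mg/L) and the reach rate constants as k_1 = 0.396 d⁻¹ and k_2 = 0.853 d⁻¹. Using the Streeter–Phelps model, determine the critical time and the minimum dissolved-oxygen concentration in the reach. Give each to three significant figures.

t_c ≈ 1.57 d; minimum DO ≈ 0.662 mg/L

Mixed DO = (6.85×7.78 + 0.947×1.81)/(6.85+0.947) = 55.01/7.797 = 7.055 mg/L.
Mixed L₀ = (6.85×4.76 + 0.947×220)/(7.797) = 240.9/7.797 = 30.90 mg/L.
Initial deficit D₀ = C_s − DO₀ = 8.37 − 7.055 = 1.315 mg/L.
t_c = (1/0.4570) ln[(0.853/0.396)(1 − 1.315×0.4570/(0.396×30.90))] = 2.188 × ln(2.048) = 1.569 d.
D_c = (0.396/0.853) × 30.90 × e^(−0.396×1.569) = 0.4642 × 30.90 × 0.5373 = 7.708 mg/L.
Minimum DO = 8.37 − 7.708 = 0.6624 mg/L.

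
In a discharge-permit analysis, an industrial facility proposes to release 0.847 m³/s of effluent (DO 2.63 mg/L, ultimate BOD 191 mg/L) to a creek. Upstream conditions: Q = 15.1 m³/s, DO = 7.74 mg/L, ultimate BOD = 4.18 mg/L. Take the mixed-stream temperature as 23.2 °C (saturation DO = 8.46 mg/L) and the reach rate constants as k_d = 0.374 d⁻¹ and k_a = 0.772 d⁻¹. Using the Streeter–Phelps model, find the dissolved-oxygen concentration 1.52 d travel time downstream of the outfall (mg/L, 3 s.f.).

DO ≈ 4.75 mg/L

Mixed DO = (15.1×7.74 + 0.847×2.63)/(15.1+0.847) = 119.1/15.95 = 7.469 mg/L.
Mixed L₀ = (15.1×4.18 + 0.847×191)/(15.95) = 224.9/15.95 = 14.10 mg/L.
Initial deficit D₀ = C_s − DO₀ = 8.46 − 7.469 = 0.9914 mg/L.
D(1.52) = [0.374×14.10/(0.772−0.374)](e^(−0.374×1.52) − e^(−0.772×1.52)) + 0.9914 e^(−0.772×1.52)
= 13.25 × (0.5664 − 0.3093) + 0.9914 × 0.3093 = 3.714 mg/L.
DO = 8.46 − 3.714 = 4.746 mg/L.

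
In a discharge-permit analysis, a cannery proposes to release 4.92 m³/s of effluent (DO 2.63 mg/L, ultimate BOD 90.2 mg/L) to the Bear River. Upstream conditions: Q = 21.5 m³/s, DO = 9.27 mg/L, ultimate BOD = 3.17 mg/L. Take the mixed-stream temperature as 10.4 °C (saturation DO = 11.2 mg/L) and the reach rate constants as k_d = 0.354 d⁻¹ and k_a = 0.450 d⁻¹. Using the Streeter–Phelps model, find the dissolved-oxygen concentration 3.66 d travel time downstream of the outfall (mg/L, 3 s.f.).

Mixed DO = (21.5×9.27 + 4.92×2.63)/(21.5+4.92) = 212.2/26.42 = 8.033 mg/L.
Mixed L₀ = (21.5×3.17 + 4.92×90.2)/(26.42) = 511.9/26.42 = 19.38 mg/L.
Initial deficit D₀ = C_s − DO₀ = 11.2 − 8.033 = 3.167 mg/L.
D(3.66) = [0.354×19.38/(0.450−0.354)](e^(−0.354×3.66) − e^(−0.450×3.66)) + 3.167 e^(−0.450×3.66)
= 71.45 × (0.2737 − 0.1926) + 3.167 × 0.1926 = 6.404 mg/L.
DO = 11.2 − 6.404 = 4.796 mg/L.

DO ≈ 4.80 mg/L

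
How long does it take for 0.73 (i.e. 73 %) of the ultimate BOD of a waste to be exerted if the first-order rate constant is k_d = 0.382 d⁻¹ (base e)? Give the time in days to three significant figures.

t ≈ 3.43 d

y/L₀ = 1 − e^(−k_d t) = 0.73 ⇒ e^(−k_d t) = 0.270
t = −ln(0.270) / 0.382 = 1.309 / 0.382 = 3.428 d.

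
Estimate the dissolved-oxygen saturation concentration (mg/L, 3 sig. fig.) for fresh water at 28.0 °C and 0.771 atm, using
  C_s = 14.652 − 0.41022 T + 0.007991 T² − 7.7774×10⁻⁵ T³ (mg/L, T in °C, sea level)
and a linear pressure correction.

At sea level: C_s = 14.652 − 0.41022×28.0 + 0.007991×28.0² − 7.7774×10⁻⁵×28.0³ = 7.723 mg/L.
Pressure correction: C_s' = 7.723 × 0.771 = 5.955 mg/L.

C_s ≈ 5.95 mg/L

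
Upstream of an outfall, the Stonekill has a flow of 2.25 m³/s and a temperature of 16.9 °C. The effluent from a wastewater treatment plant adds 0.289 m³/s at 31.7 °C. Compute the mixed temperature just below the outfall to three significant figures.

Flow-weighted mixing: C = (Q_r C_r + Q_w C_w)/(Q_r + Q_w)
= (2.25×16.9 + 0.289×31.7)/(2.25 + 0.289) = 47.19/2.539 = 18.58 °C.

18.6 °C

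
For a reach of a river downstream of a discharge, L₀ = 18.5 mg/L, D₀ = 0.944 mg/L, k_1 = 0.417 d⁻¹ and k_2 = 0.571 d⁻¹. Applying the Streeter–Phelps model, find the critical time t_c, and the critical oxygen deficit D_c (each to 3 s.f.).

At the critical point dD/dt = 0, so k_1 L₀ e^(−k_1 t) = k_2 D. Substituting D(t) from the Streeter–Phelps equation and solving for t gives
t_c = ln[(k_2/k_1)(1 − D₀(k_2−k_1)/(k_1 L₀))] / (k_2−k_1).
Here k_2−k_1 = 0.1540 d⁻¹ and 1 − D₀(k_2−k_1)/(k_1 L₀) = 1 − 0.944×0.1540/(0.417×18.5) = 0.9812, so
t_c = ln(1.369 × 0.9812) / 0.1540 = 0.2953 / 0.1540 = 1.917 d.
D_c = (k_1/k_2) L₀ e^(−k_1 t_c) = (0.417/0.571) × 18.5 × e^(−0.417×1.917) = 0.7303 × 18.5 × 0.4495 = 6.073 mg/L.

t_c ≈ 1.92 d; D_c ≈ 6.07 mg/L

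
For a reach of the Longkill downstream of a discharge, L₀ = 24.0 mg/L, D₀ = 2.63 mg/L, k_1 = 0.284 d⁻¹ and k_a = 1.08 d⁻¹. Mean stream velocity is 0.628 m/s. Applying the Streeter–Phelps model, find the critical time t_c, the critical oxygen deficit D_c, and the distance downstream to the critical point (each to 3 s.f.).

t_c ≈ 1.22 d; D_c ≈ 4.47 mg/L; x_c ≈ 66.0 km

At the critical point dD/dt = 0, so k_1 L₀ e^(−k_1 t) = k_a D. Substituting D(t) from the Streeter–Phelps equation and solving for t gives
t_c = ln[(k_a/k_1)(1 − D₀(k_a−k_1)/(k_1 L₀))] / (k_a−k_1).
Here k_a−k_1 = 0.7960 d⁻¹ and 1 − D₀(k_a−k_1)/(k_1 L₀) = 1 − 2.63×0.7960/(0.284×24.0) = 0.6929, so
t_c = ln(3.803 × 0.6929) / 0.7960 = 0.9688 / 0.7960 = 1.217 d.
D_c = (k_1/k_a) L₀ e^(−k_1 t_c) = (0.284/1.08) × 24.0 × e^(−0.284×1.217) = 0.2630 × 24.0 × 0.7078 = 4.467 mg/L.
x_c = v t_c = 0.628 m/s × 1.217 d × 86400 s/d = 66040 m ≈ 66.0 km.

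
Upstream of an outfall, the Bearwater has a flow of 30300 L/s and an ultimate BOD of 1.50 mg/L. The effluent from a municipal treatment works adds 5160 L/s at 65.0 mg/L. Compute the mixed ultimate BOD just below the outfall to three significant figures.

10.7 mg/L

Flow-weighted mixing: C = (Q_r C_r + Q_w C_w)/(Q_r + Q_w)
= (30300×1.50 + 5160×65.0)/(30300 + 5160) = 380800/35460 = 10.74 mg/L.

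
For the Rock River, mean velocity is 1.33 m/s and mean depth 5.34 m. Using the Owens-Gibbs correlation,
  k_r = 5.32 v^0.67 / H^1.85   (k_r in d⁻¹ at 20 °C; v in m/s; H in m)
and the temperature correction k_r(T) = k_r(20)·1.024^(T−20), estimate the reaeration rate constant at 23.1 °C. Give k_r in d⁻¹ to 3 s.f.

k_r(20) = 5.32 × 1.33^0.67 / 5.34^1.85 = 5.32 × 1.211 / 22.18 = 0.2904 d⁻¹.
k_r(23.1) = 0.2904 × 1.024^(23.1−20) = 0.2904 × 1.076 = 0.3125 d⁻¹.

k_r ≈ 0.313 d⁻¹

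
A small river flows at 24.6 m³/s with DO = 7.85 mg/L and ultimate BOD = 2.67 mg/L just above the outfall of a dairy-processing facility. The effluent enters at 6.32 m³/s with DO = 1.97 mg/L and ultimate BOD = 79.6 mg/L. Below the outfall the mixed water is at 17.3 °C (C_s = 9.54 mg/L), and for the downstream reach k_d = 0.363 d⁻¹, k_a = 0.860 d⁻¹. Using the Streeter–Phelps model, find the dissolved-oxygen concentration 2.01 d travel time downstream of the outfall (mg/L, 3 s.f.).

Mixed DO = (24.6×7.85 + 6.32×1.97)/(24.6+6.32) = 205.6/30.92 = 6.648 mg/L.
Mixed L₀ = (24.6×2.67 + 6.32×79.6)/(30.92) = 568.8/30.92 = 18.39 mg/L.
Initial deficit D₀ = C_s − DO₀ = 9.54 − 6.648 = 2.892 mg/L.
D(2.01) = [0.363×18.39/(0.860−0.363)](e^(−0.363×2.01) − e^(−0.860×2.01)) + 2.892 e^(−0.860×2.01)
= 13.43 × (0.4821 − 0.1775) + 2.892 × 0.1775 = 4.605 mg/L.
DO = 9.54 − 4.605 = 4.935 mg/L.

DO ≈ 4.93 mg/L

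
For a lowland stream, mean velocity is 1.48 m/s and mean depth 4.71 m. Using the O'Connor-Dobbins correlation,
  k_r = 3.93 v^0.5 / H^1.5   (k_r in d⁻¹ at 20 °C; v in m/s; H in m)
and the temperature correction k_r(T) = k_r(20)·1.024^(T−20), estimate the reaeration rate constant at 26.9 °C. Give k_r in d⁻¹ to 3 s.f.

k_r(20) = 3.93 × 1.48^0.5 / 4.71^1.5 = 3.93 × 1.217 / 10.22 = 0.4677 d⁻¹.
k_r(26.9) = 0.4677 × 1.024^(26.9−20) = 0.4677 × 1.178 = 0.5509 d⁻¹.

k_r ≈ 0.551 d⁻¹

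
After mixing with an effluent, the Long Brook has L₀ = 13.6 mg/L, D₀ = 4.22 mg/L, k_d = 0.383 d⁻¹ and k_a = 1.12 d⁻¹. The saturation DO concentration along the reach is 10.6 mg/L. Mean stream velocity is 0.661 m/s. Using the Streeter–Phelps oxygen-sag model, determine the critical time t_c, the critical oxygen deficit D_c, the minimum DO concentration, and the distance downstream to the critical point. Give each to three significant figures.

t_c ≈ 0.223 d; D_c ≈ 4.27 mg/L; min DO ≈ 6.33 mg/L; x_c ≈ 12.7 km

With k_a/k_d = 2.924 and 1 − D₀(k_a−k_d)/(k_d L₀) = 0.4029,
t_c = ln(2.924 × 0.4029) / (1.12 − 0.383) = ln(1.178) / 0.7370 = 0.1640/0.7370 = 0.2225 d.
D_c = (k_d/k_a) L₀ e^(−k_d t_c) = (0.383/1.12) × 13.6 × e^(−0.383×0.2225) = 0.3420 × 13.6 × 0.9183 = 4.271 mg/L.
Minimum DO = C_s − D_c = 10.6 − 4.271 = 6.329 mg/L.
x_c = v t_c = 0.661 m/s × 0.2225 d × 86400 s/d = 12710 m ≈ 12.7 km.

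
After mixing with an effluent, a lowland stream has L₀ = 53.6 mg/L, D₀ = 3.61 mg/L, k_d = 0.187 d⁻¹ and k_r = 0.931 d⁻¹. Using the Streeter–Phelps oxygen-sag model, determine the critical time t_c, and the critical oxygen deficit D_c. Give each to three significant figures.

t_c ≈ 1.74 d; D_c ≈ 7.78 mg/L

At the critical point dD/dt = 0, so k_d L₀ e^(−k_d t) = k_r D. Substituting D(t) from the Streeter–Phelps equation and solving for t gives
t_c = ln[(k_r/k_d)(1 − D₀(k_r−k_d)/(k_d L₀))] / (k_r−k_d).
Here k_r−k_d = 0.7440 d⁻¹ and 1 − D₀(k_r−k_d)/(k_d L₀) = 1 − 3.61×0.7440/(0.187×53.6) = 0.7320, so
t_c = ln(4.979 × 0.7320) / 0.7440 = 1.293 / 0.7440 = 1.738 d.
D_c = (k_d/k_r) L₀ e^(−k_d t_c) = (0.187/0.931) × 53.6 × e^(−0.187×1.738) = 0.2009 × 53.6 × 0.7225 = 7.778 mg/L.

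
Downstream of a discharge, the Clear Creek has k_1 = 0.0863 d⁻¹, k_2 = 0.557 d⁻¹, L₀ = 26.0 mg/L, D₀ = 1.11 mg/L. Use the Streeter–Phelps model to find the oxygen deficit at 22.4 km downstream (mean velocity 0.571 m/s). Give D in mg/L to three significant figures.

D ≈ 1.74 mg/L

Travel time t = x/v = 22.4 km / (0.571 m/s) = 22400 m / 0.571 m/s = 39230 s = 0.4540 d.
k_1 L₀/(k_2−k_1) = 0.0863×26.0/(0.557−0.0863) = 2.244/0.4707 = 4.767 mg/L.
e^(−k_1 t) = e^(−0.0863×0.4540) = 0.9616; e^(−k_2 t) = e^(−0.557×0.4540) = 0.7765.
D = 4.767 × (0.9616 − 0.7765) + 1.11 × 0.7765 = 0.8820 + 0.8620 = 1.744 mg/L.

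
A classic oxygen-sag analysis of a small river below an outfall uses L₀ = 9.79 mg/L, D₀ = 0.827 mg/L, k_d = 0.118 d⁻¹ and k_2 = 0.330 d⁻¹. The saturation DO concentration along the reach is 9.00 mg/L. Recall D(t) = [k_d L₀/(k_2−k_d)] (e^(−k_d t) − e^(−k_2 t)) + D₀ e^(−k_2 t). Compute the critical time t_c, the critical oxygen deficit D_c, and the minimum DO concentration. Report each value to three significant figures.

At the critical point dD/dt = 0, so k_d L₀ e^(−k_d t) = k_2 D. Substituting D(t) from the Streeter–Phelps equation and solving for t gives
t_c = ln[(k_2/k_d)(1 − D₀(k_2−k_d)/(k_d L₀))] / (k_2−k_d).
Here k_2−k_d = 0.2120 d⁻¹ and 1 − D₀(k_2−k_d)/(k_d L₀) = 1 − 0.827×0.2120/(0.118×9.79) = 0.8482, so
t_c = ln(2.797 × 0.8482) / 0.2120 = 0.8638 / 0.2120 = 4.075 d.
L(t_c) = L₀ e^(−k_d t_c) = 9.79 × 0.6183 = 6.053 mg/L, and at the critical point k_2 D_c = k_d L, so D_c = (0.118/0.330) × 6.053 = 2.164 mg/L.
Minimum DO = C_s − D_c = 9.00 − 2.164 = 6.836 mg/L.

t_c ≈ 4.07 d; D_c ≈ 2.16 mg/L; min DO ≈ 6.84 mg/L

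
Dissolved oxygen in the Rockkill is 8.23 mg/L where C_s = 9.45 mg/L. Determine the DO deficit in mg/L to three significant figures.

D = C_s − C = 9.45 − 8.23 = 1.22 mg/L.

D ≈ 1.22 mg/L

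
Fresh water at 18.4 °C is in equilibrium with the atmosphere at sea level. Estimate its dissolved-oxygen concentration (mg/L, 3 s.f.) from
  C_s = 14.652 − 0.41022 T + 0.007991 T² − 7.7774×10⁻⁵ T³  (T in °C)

C_s = 14.652 − 0.41022×18.4 + 0.007991×18.4² − 7.7774×10⁻⁵×18.4³ = 9.325 mg/L.

C_s ≈ 9.32 mg/L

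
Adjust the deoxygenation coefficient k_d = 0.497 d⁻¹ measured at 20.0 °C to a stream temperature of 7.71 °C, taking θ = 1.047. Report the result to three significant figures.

k_d ≈ 0.283 d⁻¹

k_d(T₂) = k_d(T₁) · θ^(T₂−T₁) = 0.497 × 1.047^(7.71−20.0)
= 0.497 × 1.047^-12.3 = 0.497 × 0.5687 = 0.2826 d⁻¹.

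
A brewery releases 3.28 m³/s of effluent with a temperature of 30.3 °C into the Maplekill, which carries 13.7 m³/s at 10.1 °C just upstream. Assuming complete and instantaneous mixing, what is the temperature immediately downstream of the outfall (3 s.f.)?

Flow-weighted mixing: C = (Q_r C_r + Q_w C_w)/(Q_r + Q_w)
= (13.7×10.1 + 3.28×30.3)/(13.7 + 3.28) = 237.8/16.98 = 14.00 °C.

14.0 °C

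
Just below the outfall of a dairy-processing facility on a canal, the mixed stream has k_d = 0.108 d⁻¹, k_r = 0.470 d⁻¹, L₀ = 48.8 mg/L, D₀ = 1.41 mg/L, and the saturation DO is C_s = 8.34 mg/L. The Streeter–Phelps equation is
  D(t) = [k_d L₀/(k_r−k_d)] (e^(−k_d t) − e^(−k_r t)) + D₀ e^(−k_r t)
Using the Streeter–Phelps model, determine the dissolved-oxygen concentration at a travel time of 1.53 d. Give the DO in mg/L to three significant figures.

DO ≈ 2.40 mg/L

k_d L₀/(k_r−k_d) = 0.108×48.8/(0.470−0.108) = 5.270/0.3620 = 14.56 mg/L.
e^(−k_d t) = e^(−0.108×1.530) = 0.8477; e^(−k_r t) = e^(−0.470×1.530) = 0.4872.
D = 14.56 × (0.8477 − 0.4872) + 1.41 × 0.4872 = 5.249 + 0.6869 = 5.935 mg/L.
DO = C_s − D = 8.34 − 5.935 = 2.405 mg/L.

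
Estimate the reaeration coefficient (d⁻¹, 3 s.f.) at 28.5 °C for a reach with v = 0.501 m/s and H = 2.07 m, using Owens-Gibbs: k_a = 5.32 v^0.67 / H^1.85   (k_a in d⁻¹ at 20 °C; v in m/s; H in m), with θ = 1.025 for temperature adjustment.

k_a(20) = 5.32 × 0.501^0.67 / 2.07^1.85 = 5.32 × 0.6293 / 3.842 = 0.8715 d⁻¹.
k_a(28.5) = 0.8715 × 1.025^(28.5−20) = 0.8715 × 1.234 = 1.075 d⁻¹.

k_a ≈ 1.08 d⁻¹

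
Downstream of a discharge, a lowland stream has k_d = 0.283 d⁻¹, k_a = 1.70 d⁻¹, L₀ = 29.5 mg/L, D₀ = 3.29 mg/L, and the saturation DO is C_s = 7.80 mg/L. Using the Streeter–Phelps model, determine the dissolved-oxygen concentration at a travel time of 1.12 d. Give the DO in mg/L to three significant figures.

DO ≈ 3.90 mg/L

k_d L₀/(k_a−k_d) = 0.283×29.5/(1.70−0.283) = 8.348/1.417 = 5.892 mg/L.
e^(−k_d t) = e^(−0.283×1.120) = 0.7284; e^(−k_a t) = e^(−1.70×1.120) = 0.1490.
D = 5.892 × (0.7284 − 0.1490) + 3.29 × 0.1490 = 3.414 + 0.4901 = 3.904 mg/L.
DO = C_s − D = 7.80 − 3.904 = 3.896 mg/L.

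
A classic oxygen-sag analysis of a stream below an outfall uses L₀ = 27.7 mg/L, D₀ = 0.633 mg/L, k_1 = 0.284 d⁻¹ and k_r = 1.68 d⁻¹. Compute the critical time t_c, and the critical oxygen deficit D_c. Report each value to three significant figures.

t_c = [1/(k_r−k_1)] ln[(k_r/k_1)(1 − D₀(k_r−k_1)/(k_1 L₀))]
= [1/(1.68−0.284)] ln[(1.68/0.284)(1 − 0.633×1.396/(0.284×27.7))]
= (1/1.396) ln[5.915 × 0.8877] = 0.7163 × ln(5.251) = 0.7163 × 1.658 = 1.188 d.
L(t_c) = L₀ e^(−k_1 t_c) = 27.7 × 0.7136 = 19.77 mg/L, and at the critical point k_r D_c = k_1 L, so D_c = (0.284/1.68) × 19.77 = 3.342 mg/L.

t_c ≈ 1.19 d; D_c ≈ 3.34 mg/L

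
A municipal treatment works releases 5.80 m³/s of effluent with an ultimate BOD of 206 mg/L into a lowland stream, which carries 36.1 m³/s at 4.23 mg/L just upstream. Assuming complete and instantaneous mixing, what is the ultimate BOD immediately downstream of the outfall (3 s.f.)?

Flow-weighted mixing: C = (Q_r C_r + Q_w C_w)/(Q_r + Q_w)
= (36.1×4.23 + 5.80×206)/(36.1 + 5.80) = 1348/41.90 = 32.16 mg/L.

32.2 mg/L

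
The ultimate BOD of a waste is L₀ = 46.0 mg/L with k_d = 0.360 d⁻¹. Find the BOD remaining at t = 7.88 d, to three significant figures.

L_t = L₀ e^(−k_d t) = 46.0 × e^(−0.360×7.88) = 46.0 × 0.05861 = 2.696 mg/L.

L ≈ 2.70 mg/L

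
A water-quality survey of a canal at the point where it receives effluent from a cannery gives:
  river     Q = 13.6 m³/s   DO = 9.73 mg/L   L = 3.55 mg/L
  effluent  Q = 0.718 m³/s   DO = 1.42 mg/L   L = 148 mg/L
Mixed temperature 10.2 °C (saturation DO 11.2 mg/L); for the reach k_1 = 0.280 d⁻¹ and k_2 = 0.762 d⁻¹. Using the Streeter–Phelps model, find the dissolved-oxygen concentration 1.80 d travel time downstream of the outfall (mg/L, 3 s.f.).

Mixed DO = (13.6×9.73 + 0.718×1.42)/(13.6+0.718) = 133.3/14.32 = 9.313 mg/L.
Mixed L₀ = (13.6×3.55 + 0.718×148)/(14.32) = 154.5/14.32 = 10.79 mg/L.
Initial deficit D₀ = C_s − DO₀ = 11.2 − 9.313 = 1.887 mg/L.
D(1.80) = [0.280×10.79/(0.762−0.280)](e^(−0.280×1.80) − e^(−0.762×1.80)) + 1.887 e^(−0.762×1.80)
= 6.270 × (0.6041 − 0.2537) + 1.887 × 0.2537 = 2.676 mg/L.
DO = 11.2 − 2.676 = 8.524 mg/L.

DO ≈ 8.52 mg/L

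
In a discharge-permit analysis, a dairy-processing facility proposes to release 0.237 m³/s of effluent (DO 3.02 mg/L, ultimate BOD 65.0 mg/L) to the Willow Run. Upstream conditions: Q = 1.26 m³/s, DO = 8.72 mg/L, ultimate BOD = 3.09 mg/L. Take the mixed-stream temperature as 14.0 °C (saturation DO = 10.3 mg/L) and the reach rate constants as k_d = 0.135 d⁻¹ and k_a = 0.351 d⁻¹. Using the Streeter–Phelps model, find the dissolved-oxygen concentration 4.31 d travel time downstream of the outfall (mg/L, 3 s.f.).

DO ≈ 7.03 mg/L

Mixed DO = (1.26×8.72 + 0.237×3.02)/(1.26+0.237) = 11.70/1.497 = 7.818 mg/L.
Mixed L₀ = (1.26×3.09 + 0.237×65.0)/(1.497) = 19.30/1.497 = 12.89 mg/L.
Initial deficit D₀ = C_s − DO₀ = 10.3 − 7.818 = 2.482 mg/L.
D(4.31) = [0.135×12.89/(0.351−0.135)](e^(−0.135×4.31) − e^(−0.351×4.31)) + 2.482 e^(−0.351×4.31)
= 8.057 × (0.5589 − 0.2203) + 2.482 × 0.2203 = 3.275 mg/L.
DO = 10.3 − 3.275 = 7.025 mg/L.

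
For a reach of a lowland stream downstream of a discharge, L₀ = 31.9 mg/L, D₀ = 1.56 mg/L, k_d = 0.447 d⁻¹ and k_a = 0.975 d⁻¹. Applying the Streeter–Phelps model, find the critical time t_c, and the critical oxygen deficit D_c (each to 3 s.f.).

At the critical point dD/dt = 0, so k_d L₀ e^(−k_d t) = k_a D. Substituting D(t) from the Streeter–Phelps equation and solving for t gives
t_c = ln[(k_a/k_d)(1 − D₀(k_a−k_d)/(k_d L₀))] / (k_a−k_d).
Here k_a−k_d = 0.5280 d⁻¹ and 1 − D₀(k_a−k_d)/(k_d L₀) = 1 − 1.56×0.5280/(0.447×31.9) = 0.9422, so
t_c = ln(2.181 × 0.9422) / 0.5280 = 0.7204 / 0.5280 = 1.364 d.
L(t_c) = L₀ e^(−k_d t_c) = 31.9 × 0.5434 = 17.34 mg/L, and at the critical point k_a D_c = k_d L, so D_c = (0.447/0.975) × 17.34 = 7.948 mg/L.

t_c ≈ 1.36 d; D_c ≈ 7.95 mg/L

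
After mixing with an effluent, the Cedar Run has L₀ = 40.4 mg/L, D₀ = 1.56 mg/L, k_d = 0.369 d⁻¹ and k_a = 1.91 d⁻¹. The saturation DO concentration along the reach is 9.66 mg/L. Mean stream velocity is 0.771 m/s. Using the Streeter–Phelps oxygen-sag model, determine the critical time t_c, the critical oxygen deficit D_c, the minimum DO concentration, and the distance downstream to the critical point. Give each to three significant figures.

t_c ≈ 0.953 d; D_c ≈ 5.49 mg/L; min DO ≈ 4.17 mg/L; x_c ≈ 63.5 km

t_c = [1/(k_a−k_d)] ln[(k_a/k_d)(1 − D₀(k_a−k_d)/(k_d L₀))]
= [1/(1.91−0.369)] ln[(1.91/0.369)(1 − 1.56×1.541/(0.369×40.4))]
= (1/1.541) ln[5.176 × 0.8387] = 0.6489 × ln(4.341) = 0.6489 × 1.468 = 0.9528 d.
L(t_c) = L₀ e^(−k_d t_c) = 40.4 × 0.7036 = 28.42 mg/L, and at the critical point k_a D_c = k_d L, so D_c = (0.369/1.91) × 28.42 = 5.491 mg/L.
Minimum DO = C_s − D_c = 9.66 − 5.491 = 4.169 mg/L.
x_c = v t_c = 0.771 m/s × 0.9528 d × 86400 s/d = 63470 m ≈ 63.5 km.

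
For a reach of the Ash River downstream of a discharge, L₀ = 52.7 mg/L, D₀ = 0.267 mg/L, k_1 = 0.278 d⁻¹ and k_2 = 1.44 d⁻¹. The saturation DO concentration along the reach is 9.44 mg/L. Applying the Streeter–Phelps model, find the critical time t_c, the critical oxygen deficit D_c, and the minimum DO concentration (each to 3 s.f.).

At the critical point dD/dt = 0, so k_1 L₀ e^(−k_1 t) = k_2 D. Substituting D(t) from the Streeter–Phelps equation and solving for t gives
t_c = ln[(k_2/k_1)(1 − D₀(k_2−k_1)/(k_1 L₀))] / (k_2−k_1).
Here k_2−k_1 = 1.162 d⁻¹ and 1 − D₀(k_2−k_1)/(k_1 L₀) = 1 − 0.267×1.162/(0.278×52.7) = 0.9788, so
t_c = ln(5.180 × 0.9788) / 1.162 = 1.623 / 1.162 = 1.397 d.
D_c = (k_1/k_2) L₀ e^(−k_1 t_c) = (0.278/1.44) × 52.7 × e^(−0.278×1.397) = 0.1931 × 52.7 × 0.6782 = 6.900 mg/L.
Minimum DO = C_s − D_c = 9.44 − 6.900 = 2.540 mg/L.

t_c ≈ 1.40 d; D_c ≈ 6.90 mg/L; min DO ≈ 2.54 mg/L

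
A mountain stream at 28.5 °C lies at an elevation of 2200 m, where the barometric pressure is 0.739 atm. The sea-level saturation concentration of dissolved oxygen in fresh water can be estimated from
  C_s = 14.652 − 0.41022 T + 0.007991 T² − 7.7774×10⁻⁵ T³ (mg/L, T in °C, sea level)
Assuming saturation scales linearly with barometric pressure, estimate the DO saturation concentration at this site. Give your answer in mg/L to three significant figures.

At sea level: C_s = 14.652 − 0.41022×28.5 + 0.007991×28.5² − 7.7774×10⁻⁵×28.5³ = 7.651 mg/L.
Pressure correction: C_s' = 7.651 × 0.739 = 5.654 mg/L.

C_s ≈ 5.65 mg/L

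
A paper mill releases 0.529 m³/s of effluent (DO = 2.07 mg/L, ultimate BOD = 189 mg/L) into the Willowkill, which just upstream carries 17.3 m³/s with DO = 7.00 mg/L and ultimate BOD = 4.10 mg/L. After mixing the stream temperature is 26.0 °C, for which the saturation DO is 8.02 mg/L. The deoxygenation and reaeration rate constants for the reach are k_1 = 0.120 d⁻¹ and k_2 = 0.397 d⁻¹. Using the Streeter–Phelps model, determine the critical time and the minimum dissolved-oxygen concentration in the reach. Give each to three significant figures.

t_c ≈ 3.13 d; minimum DO ≈ 6.03 mg/L

Mixed DO = (17.3×7.00 + 0.529×2.07)/(17.3+0.529) = 122.2/17.83 = 6.854 mg/L.
Mixed L₀ = (17.3×4.10 + 0.529×189)/(17.83) = 170.9/17.83 = 9.586 mg/L.
Initial deficit D₀ = C_s − DO₀ = 8.02 − 6.854 = 1.166 mg/L.
t_c = (1/0.2770) ln[(0.397/0.120)(1 − 1.166×0.2770/(0.120×9.586))] = 3.610 × ln(2.379) = 3.129 d.
D_c = (0.120/0.397) × 9.586 × e^(−0.120×3.129) = 0.3023 × 9.586 × 0.6869 = 1.990 mg/L.
Minimum DO = 8.02 − 1.990 = 6.030 mg/L.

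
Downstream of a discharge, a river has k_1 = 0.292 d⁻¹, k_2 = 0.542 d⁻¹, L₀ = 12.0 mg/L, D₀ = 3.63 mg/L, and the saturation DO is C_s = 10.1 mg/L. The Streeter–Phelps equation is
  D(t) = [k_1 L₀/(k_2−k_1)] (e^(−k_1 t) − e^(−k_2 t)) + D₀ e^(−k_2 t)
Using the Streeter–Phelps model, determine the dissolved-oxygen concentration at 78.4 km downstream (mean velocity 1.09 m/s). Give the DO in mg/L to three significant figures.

DO ≈ 5.72 mg/L

Travel time t = x/v = 78.4 km / (1.09 m/s) = 78400 m / 1.09 m/s = 71930 s = 0.8325 d.
k_1 L₀/(k_2−k_1) = 0.292×12.0/(0.542−0.292) = 3.504/0.2500 = 14.02 mg/L.
e^(−k_1 t) = e^(−0.292×0.8325) = 0.7842; e^(−k_2 t) = e^(−0.542×0.8325) = 0.6369.
D = 14.02 × (0.7842 − 0.6369) + 3.63 × 0.6369 = 2.065 + 2.312 = 4.377 mg/L.
DO = C_s − D = 10.1 − 4.377 = 5.723 mg/L.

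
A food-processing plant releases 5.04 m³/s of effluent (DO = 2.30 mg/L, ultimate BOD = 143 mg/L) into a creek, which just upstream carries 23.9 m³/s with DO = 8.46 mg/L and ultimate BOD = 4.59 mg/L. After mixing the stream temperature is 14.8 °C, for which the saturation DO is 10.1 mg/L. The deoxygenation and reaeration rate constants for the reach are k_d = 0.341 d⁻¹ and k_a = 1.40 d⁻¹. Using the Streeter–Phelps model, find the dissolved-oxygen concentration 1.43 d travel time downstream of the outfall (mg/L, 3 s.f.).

Mixed DO = (23.9×8.46 + 5.04×2.30)/(23.9+5.04) = 213.8/28.94 = 7.387 mg/L.
Mixed L₀ = (23.9×4.59 + 5.04×143)/(28.94) = 830.4/28.94 = 28.69 mg/L.
Initial deficit D₀ = C_s − DO₀ = 10.1 − 7.387 = 2.713 mg/L.
D(1.43) = [0.341×28.69/(1.40−0.341)](e^(−0.341×1.43) − e^(−1.40×1.43)) + 2.713 e^(−1.40×1.43)
= 9.240 × (0.6141 − 0.1351) + 2.713 × 0.1351 = 4.792 mg/L.
DO = 10.1 − 4.792 = 5.308 mg/L.

DO ≈ 5.31 mg/L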